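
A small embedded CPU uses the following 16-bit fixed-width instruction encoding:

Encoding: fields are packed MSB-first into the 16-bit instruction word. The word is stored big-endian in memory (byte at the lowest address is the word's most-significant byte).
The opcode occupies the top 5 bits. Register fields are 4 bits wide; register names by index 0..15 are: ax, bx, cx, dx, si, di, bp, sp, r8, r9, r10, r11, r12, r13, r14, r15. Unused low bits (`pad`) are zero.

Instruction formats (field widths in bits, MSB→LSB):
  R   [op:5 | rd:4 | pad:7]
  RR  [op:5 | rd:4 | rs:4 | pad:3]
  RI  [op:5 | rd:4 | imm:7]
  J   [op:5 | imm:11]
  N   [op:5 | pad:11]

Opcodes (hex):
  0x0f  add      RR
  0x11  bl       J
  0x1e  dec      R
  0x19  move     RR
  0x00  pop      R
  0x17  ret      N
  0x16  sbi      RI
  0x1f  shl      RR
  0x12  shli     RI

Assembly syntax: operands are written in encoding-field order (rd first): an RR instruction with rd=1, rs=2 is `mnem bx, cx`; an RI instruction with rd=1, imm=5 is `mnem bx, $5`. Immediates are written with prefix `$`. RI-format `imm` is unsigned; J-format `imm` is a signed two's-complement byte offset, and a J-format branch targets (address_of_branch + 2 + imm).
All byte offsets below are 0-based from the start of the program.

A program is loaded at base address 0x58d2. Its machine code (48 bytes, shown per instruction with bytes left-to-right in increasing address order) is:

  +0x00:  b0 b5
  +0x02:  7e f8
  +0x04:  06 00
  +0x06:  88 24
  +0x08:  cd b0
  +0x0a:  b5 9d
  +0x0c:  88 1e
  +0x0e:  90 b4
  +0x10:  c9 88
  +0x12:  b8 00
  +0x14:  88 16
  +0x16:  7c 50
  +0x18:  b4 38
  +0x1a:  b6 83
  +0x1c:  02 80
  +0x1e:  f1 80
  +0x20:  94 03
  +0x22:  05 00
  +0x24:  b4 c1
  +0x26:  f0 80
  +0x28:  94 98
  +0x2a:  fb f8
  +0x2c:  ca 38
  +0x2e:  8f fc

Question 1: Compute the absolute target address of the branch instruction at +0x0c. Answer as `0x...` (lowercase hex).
0x58fe

+0x0c: 88 1e ⇒ word 0x881e (big)
  opcode bits[15:11]=0x11: bl/J
  imm@[10:0]=0x1e ⇒ $30
  target = base 0x58d2 + off 0x0c + 2 + imm 30 = 0x58fe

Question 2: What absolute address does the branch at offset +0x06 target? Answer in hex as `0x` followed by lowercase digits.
0x58fe

+0x06: 88 24 ⇒ word 0x8824 (big)
  op=0x8824>>11=0x11 ⇒ bl (J)
  imm: (w>>0)&0x7ff=0x24 → $36
  target = base 0x58d2 + off 0x06 + 2 + imm 36 = 0x58fe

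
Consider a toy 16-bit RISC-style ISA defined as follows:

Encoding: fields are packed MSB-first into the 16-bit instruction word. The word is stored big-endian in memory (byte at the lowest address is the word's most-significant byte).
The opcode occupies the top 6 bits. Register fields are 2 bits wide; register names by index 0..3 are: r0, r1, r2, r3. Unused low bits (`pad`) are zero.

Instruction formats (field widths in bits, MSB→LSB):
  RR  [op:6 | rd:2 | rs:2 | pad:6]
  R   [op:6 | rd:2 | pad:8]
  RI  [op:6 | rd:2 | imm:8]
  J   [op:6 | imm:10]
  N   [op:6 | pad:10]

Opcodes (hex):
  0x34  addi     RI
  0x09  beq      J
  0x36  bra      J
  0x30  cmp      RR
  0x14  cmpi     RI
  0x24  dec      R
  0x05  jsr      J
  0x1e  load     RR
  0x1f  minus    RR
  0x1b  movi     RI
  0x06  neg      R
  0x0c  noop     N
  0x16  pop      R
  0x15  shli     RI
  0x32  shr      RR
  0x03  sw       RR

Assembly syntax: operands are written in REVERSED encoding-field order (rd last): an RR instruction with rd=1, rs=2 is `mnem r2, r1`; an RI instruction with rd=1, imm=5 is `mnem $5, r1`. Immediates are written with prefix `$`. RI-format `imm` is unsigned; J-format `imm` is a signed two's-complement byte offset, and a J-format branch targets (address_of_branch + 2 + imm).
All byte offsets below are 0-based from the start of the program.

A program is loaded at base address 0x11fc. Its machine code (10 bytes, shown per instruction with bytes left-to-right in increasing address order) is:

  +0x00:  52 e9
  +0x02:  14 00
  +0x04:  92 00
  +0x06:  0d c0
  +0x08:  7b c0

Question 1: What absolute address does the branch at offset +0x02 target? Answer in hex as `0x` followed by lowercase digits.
0x1200

+0x02: 14 00 ⇒ word 0x1400 (big)
  top 6b → 0x5 → jsr [J]
  imm@[9:0]=0x0 ⇒ $0
  target = base 0x11fc + off 0x02 + 2 + imm 0 = 0x1200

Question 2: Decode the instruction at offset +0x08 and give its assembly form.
load r3, r3

@+08  big-endian(7b c0) = 0x7bc0
  top 6b → 0x1e → load [RR]
  [9:8] rd=3 = r3
  [7:6] rs=3 = r3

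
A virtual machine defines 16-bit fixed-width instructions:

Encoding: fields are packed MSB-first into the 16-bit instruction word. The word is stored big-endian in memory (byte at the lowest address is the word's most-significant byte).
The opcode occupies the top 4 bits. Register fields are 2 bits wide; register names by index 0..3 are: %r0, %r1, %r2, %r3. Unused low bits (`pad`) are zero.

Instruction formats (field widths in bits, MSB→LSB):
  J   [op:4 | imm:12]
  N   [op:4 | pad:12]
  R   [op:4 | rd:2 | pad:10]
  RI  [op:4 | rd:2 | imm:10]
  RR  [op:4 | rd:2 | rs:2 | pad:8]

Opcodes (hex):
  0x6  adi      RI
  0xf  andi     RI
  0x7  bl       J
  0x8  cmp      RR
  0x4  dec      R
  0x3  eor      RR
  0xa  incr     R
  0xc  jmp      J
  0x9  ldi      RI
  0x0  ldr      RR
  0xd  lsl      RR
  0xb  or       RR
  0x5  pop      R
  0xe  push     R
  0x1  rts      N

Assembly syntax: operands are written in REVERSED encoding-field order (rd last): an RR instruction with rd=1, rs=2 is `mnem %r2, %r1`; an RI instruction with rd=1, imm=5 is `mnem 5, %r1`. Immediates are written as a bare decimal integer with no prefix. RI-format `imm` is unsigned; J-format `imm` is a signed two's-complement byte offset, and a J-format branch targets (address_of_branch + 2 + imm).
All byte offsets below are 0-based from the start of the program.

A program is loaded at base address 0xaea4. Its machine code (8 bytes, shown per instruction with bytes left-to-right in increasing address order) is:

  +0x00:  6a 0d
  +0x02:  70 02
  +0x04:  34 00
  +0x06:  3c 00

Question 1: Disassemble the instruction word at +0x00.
@+00  big-endian(6a 0d) = 0x6a0d
  op=0x6a0d>>12=0x6 ⇒ adi (RI)
  rd@[11:10]=0x2 ⇒ %r2
  imm@[9:0]=0x20d ⇒ 525

adi 525, %r2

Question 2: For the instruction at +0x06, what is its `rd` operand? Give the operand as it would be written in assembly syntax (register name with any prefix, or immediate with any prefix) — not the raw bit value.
%r3

+0x06: 3c 00 ⇒ word 0x3c00 (big)
  opcode bits[15:12]=0x3: eor/RR
  rd: (w>>10)&0x3=0x3 → %r3
  rs: (w>>8)&0x3=0x0 → %r0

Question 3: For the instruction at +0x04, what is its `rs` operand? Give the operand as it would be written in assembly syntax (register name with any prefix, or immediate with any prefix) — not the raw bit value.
@+04  big-endian(34 00) = 0x3400
  opcode bits[15:12]=0x3: eor/RR
  rd: (w>>10)&0x3=0x1 → %r1
  rs: (w>>8)&0x3=0x0 → %r0

%r0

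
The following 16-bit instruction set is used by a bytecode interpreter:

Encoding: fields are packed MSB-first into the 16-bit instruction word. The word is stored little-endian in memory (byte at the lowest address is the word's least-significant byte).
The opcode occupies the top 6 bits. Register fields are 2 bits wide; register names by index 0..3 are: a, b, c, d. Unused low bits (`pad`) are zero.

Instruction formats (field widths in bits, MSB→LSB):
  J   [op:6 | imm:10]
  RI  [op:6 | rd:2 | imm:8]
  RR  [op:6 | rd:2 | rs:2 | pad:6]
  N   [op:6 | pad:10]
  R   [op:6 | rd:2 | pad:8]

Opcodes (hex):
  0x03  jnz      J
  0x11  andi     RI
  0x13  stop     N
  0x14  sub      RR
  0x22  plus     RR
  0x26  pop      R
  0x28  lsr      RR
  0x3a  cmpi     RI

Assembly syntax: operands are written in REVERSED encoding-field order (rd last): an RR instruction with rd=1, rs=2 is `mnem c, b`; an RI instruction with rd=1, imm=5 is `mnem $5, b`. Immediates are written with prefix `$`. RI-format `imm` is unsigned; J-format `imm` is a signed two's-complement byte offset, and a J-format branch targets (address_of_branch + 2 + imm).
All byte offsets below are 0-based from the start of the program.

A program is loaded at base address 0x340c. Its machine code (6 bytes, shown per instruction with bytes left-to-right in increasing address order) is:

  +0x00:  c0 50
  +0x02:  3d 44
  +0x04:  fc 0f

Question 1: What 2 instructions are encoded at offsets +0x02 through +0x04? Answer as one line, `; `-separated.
andi $61, a; jnz $-4

[02] 3d 44 → 0x443d
  op=0x443d>>10=0x11 ⇒ andi (RI)
  rd@[9:8]=0x0 ⇒ a
  imm@[7:0]=0x3d ⇒ $61
[04] fc 0f → 0x0ffc
  op=0x0ffc>>10=0x3 ⇒ jnz (J)
  imm@[9:0]=0x3fc (s10→-4) ⇒ $-4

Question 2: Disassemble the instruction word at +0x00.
[00] c0 50 → 0x50c0
  top 6b → 0x14 → sub [RR]
  [9:8] rd=0 = a
  [7:6] rs=3 = d

sub d, a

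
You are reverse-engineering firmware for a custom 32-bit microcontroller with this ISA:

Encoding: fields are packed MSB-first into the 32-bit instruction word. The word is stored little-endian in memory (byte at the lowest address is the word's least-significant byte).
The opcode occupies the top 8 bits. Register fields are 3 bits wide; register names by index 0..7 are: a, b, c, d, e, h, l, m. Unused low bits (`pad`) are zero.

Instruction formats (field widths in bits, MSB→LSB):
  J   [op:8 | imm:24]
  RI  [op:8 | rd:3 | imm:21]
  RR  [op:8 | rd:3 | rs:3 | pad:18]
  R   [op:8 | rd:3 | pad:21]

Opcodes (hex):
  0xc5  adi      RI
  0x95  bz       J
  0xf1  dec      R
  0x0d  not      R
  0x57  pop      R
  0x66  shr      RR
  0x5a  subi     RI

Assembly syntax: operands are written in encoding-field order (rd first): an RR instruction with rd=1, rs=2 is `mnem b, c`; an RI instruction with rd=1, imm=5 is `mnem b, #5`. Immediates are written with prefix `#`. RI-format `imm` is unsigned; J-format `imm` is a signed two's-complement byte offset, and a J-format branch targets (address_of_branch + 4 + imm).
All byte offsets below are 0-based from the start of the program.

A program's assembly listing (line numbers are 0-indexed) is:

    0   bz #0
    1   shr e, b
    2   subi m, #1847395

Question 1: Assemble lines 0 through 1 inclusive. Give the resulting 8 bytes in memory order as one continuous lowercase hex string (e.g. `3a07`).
L0: bz op=0x95:8|imm=0:24 ⇒ 0x95000000 ⇒ little 00 00 00 95
L1: shr op=0x66:8|rd=4:3|rs=1:3|pad=0:18 ⇒ 0x66840000 ⇒ little 00 00 84 66

0000009500008466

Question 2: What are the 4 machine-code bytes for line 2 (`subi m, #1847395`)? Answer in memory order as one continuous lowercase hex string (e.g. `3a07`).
6330fc5a

L2: subi op=0x5a:8|rd=7:3|imm=1847395:21 ⇒ 0x5afc3063 ⇒ little 63 30 fc 5a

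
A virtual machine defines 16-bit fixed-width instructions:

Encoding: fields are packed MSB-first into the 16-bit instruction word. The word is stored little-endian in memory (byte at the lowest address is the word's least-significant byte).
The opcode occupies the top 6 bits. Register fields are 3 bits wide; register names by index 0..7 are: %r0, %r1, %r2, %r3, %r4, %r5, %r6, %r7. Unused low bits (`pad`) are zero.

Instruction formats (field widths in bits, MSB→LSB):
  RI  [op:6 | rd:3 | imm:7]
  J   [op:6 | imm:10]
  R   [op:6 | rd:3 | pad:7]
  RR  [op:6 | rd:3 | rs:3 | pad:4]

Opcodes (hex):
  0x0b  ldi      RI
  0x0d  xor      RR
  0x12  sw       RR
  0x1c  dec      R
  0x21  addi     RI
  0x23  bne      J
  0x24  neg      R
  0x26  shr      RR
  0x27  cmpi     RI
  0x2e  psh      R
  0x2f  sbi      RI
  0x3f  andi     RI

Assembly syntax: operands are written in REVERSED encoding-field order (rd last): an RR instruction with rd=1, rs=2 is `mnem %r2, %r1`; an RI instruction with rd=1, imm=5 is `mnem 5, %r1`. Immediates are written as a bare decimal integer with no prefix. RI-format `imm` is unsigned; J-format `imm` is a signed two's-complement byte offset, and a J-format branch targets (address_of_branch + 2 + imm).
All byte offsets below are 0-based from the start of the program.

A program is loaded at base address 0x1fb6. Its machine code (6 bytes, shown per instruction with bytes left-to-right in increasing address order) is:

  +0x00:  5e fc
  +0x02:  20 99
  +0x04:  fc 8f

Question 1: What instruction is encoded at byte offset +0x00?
+0x00: 5e fc ⇒ word 0xfc5e (little)
  top 6b → 0x3f → andi [RI]
  rd: (w>>7)&0x7=0x0 → %r0
  imm: (w>>0)&0x7f=0x5e → 94

andi 94, %r0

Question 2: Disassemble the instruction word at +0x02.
shr %r2, %r2

@+02  little-endian(20 99) = 0x9920
  opcode bits[15:10]=0x26: shr/RR
  [9:7] rd=2 = %r2
  [6:4] rs=2 = %r2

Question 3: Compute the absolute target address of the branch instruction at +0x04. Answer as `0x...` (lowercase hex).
@+04  little-endian(fc 8f) = 0x8ffc
  opcode bits[15:10]=0x23: bne/J
  imm@[9:0]=0x3fc (s10→-4) ⇒ -4
  target = base 0x1fb6 + off 0x04 + 2 + imm -4 = 0x1fb8

0x1fb8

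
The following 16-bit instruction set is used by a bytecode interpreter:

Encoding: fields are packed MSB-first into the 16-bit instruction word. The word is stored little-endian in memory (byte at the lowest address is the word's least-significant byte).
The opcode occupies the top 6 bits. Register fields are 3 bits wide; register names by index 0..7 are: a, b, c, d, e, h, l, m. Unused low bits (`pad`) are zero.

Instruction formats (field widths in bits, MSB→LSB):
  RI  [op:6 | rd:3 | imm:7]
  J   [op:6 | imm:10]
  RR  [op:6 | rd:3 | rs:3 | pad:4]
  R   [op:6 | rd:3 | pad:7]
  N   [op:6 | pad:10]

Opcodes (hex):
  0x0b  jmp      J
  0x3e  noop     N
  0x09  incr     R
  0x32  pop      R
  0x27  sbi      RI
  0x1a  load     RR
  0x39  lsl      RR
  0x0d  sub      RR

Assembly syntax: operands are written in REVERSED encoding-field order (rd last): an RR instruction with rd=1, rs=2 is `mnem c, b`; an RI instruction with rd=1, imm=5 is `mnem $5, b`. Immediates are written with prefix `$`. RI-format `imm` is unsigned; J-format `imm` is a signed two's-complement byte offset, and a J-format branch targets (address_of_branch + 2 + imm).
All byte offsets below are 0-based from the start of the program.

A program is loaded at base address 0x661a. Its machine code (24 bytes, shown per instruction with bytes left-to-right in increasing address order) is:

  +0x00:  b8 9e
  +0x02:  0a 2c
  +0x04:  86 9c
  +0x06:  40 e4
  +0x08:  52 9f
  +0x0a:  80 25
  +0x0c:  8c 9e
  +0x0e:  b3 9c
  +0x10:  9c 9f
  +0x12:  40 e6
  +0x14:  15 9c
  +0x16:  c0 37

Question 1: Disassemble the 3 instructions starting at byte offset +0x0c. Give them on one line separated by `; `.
sbi $12, h; sbi $51, b; sbi $28, m

off 0x0c: read 8c 9e as little → 0x9e8c
  op=0x9e8c>>10=0x27 ⇒ sbi (RI)
  rd@[9:7]=0x5 ⇒ h
  imm@[6:0]=0xc ⇒ $12
off 0x0e: read b3 9c as little → 0x9cb3
  op=0x9cb3>>10=0x27 ⇒ sbi (RI)
  rd@[9:7]=0x1 ⇒ b
  imm@[6:0]=0x33 ⇒ $51
off 0x10: read 9c 9f as little → 0x9f9c
  op=0x9f9c>>10=0x27 ⇒ sbi (RI)
  rd@[9:7]=0x7 ⇒ m
  imm@[6:0]=0x1c ⇒ $28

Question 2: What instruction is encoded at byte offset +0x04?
off 0x04: read 86 9c as little → 0x9c86
  top 6b → 0x27 → sbi [RI]
  rd: (w>>7)&0x7=0x1 → b
  imm: (w>>0)&0x7f=0x6 → $6

sbi $6, b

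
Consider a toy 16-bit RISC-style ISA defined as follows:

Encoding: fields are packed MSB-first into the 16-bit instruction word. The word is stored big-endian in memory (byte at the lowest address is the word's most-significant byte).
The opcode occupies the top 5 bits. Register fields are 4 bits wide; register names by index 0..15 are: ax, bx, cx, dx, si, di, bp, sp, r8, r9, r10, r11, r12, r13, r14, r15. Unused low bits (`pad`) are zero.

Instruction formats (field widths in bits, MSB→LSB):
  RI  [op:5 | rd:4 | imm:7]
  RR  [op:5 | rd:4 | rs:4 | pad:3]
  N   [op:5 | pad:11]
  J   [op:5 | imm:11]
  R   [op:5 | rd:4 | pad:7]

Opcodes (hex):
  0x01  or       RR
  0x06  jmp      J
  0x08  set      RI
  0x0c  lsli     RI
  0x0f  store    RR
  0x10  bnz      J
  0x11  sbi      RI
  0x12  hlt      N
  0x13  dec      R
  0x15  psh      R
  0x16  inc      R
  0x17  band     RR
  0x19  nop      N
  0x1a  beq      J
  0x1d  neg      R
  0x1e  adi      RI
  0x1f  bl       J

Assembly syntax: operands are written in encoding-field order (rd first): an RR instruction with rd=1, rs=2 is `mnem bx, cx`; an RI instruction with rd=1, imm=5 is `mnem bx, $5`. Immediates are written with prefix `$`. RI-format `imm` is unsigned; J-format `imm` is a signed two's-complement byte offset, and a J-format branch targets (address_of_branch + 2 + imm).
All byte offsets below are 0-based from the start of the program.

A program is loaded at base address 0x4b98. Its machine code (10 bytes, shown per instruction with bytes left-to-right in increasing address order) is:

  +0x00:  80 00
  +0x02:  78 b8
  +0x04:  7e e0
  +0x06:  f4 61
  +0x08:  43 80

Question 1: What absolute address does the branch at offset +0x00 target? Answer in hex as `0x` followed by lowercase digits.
@+00  big-endian(80 00) = 0x8000
  opcode bits[15:11]=0x10: bnz/J
  imm: (w>>0)&0x7ff=0x0 → $0
  target = base 0x4b98 + off 0x00 + 2 + imm 0 = 0x4b9a

0x4b9a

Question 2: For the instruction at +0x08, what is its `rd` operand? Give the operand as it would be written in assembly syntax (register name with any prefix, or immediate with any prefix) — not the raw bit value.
@+08  big-endian(43 80) = 0x4380
  op=0x4380>>11=0x8 ⇒ set (RI)
  [10:7] rd=7 = sp
  [6:0] imm=0 = $0

sp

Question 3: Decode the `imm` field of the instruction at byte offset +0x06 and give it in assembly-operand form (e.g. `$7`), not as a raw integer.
+0x06: f4 61 ⇒ word 0xf461 (big)
  op=0xf461>>11=0x1e ⇒ adi (RI)
  [10:7] rd=8 = r8
  [6:0] imm=97 = $97

$97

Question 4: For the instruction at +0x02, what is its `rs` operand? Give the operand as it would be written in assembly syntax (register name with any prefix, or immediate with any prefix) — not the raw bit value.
sp

+0x02: 78 b8 ⇒ word 0x78b8 (big)
  opcode bits[15:11]=0xf: store/RR
  rd: (w>>7)&0xf=0x1 → bx
  rs: (w>>3)&0xf=0x7 → sp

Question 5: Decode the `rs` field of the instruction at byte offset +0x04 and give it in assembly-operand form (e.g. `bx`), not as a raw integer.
r12

off 0x04: read 7e e0 as big → 0x7ee0
  opcode bits[15:11]=0xf: store/RR
  rd@[10:7]=0xd ⇒ r13
  rs@[6:3]=0xc ⇒ r12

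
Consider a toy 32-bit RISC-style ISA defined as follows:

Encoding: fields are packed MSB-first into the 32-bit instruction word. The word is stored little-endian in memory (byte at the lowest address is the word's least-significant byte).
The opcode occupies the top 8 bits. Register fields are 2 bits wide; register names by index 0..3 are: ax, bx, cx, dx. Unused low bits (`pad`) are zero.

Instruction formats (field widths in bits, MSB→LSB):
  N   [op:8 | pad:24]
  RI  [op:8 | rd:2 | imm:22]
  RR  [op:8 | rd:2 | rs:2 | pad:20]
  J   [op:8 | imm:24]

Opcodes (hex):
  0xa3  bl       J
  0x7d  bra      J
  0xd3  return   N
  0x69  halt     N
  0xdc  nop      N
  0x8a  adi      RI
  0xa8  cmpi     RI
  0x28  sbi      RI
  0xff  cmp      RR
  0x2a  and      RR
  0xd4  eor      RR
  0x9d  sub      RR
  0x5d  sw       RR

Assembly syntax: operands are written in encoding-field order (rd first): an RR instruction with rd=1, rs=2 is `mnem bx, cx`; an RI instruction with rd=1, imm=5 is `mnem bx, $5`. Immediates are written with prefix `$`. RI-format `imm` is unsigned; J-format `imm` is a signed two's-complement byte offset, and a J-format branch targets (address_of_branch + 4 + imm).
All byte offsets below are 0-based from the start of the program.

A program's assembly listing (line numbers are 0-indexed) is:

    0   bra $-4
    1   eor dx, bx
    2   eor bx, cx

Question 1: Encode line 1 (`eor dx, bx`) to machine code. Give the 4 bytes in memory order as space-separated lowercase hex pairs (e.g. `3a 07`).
00 00 d0 d4

L1: eor op=0xd4:8|rd=3:2|rs=1:2|pad=0:20 ⇒ 0xd4d00000 ⇒ little 00 00 d0 d4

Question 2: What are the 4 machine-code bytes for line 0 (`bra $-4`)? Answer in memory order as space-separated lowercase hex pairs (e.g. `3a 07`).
fc ff ff 7d

L0: bra op=0x7d:8|imm=-4:24 ⇒ 0x7dfffffc ⇒ little fc ff ff 7d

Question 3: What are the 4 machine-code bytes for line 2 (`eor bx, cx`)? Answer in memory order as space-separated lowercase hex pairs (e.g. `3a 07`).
line 2 (eor): pack op=0xd4:8|rd=1:2|rs=2:2|pad=0:20 = 0xd4600000; little→ 00 00 60 d4

00 00 60 d4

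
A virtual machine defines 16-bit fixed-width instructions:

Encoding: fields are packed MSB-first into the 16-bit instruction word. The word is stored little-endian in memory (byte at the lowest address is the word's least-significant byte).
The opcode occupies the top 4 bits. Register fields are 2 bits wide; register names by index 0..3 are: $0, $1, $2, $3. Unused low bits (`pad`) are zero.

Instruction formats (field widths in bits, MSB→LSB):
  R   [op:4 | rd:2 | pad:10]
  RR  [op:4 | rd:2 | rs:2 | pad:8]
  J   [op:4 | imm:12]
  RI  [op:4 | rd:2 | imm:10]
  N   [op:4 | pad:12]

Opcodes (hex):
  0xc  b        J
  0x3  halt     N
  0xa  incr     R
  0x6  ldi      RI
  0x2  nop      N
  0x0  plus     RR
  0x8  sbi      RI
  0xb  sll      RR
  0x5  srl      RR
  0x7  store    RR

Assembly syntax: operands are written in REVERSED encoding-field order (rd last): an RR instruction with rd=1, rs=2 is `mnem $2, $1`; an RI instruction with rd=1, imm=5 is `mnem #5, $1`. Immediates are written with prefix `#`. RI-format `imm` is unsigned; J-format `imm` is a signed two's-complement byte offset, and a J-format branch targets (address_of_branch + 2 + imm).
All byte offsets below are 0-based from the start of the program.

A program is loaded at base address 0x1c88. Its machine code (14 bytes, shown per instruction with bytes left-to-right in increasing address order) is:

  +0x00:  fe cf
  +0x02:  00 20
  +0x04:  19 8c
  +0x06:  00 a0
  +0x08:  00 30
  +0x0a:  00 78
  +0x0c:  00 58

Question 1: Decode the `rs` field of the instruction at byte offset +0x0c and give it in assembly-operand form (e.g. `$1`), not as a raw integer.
@+0c  little-endian(00 58) = 0x5800
  top 4b → 0x5 → srl [RR]
  rd: (w>>10)&0x3=0x2 → $2
  rs: (w>>8)&0x3=0x0 → $0

$0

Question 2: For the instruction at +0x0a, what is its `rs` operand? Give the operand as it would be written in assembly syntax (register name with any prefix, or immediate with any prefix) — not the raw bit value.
+0x0a: 00 78 ⇒ word 0x7800 (little)
  opcode bits[15:12]=0x7: store/RR
  rd@[11:10]=0x2 ⇒ $2
  rs@[9:8]=0x0 ⇒ $0

$0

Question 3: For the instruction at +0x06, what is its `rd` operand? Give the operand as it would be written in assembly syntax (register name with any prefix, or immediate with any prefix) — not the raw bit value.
$0

@+06  little-endian(00 a0) = 0xa000
  opcode bits[15:12]=0xa: incr/R
  rd: (w>>10)&0x3=0x0 → $0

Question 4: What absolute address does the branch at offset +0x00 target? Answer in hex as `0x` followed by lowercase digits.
[00] fe cf → 0xcffe
  top 4b → 0xc → b [J]
  imm: (w>>0)&0xfff=0xffe (s12→-2) → #-2
  target = base 0x1c88 + off 0x00 + 2 + imm -2 = 0x1c88

0x1c88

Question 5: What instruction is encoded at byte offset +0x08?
+0x08: 00 30 ⇒ word 0x3000 (little)
  opcode bits[15:12]=0x3: halt/N

halt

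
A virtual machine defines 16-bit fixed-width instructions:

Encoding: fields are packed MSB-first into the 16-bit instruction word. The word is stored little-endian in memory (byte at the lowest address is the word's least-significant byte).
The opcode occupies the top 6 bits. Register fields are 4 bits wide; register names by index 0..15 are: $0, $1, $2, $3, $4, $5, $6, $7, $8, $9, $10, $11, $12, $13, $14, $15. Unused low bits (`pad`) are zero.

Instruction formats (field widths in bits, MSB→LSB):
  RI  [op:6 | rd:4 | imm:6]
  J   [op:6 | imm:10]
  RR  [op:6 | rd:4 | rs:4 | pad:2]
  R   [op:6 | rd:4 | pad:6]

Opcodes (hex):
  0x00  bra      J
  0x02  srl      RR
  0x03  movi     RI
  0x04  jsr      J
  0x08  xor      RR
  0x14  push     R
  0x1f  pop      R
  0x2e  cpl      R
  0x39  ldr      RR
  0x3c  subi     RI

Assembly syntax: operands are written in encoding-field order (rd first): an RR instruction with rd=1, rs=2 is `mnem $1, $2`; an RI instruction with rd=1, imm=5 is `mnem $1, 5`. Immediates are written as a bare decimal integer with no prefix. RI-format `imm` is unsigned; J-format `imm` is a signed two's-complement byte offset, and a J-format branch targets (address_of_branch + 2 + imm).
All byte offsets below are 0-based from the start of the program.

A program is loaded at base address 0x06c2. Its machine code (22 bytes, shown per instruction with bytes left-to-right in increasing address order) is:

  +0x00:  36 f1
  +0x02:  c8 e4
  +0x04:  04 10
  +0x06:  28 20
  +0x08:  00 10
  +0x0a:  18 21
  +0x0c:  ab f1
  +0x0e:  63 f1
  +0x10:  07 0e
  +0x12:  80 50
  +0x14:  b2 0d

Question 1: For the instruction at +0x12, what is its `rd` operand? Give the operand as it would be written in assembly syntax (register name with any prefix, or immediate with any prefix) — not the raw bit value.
@+12  little-endian(80 50) = 0x5080
  op=0x5080>>10=0x14 ⇒ push (R)
  rd@[9:6]=0x2 ⇒ $2

$2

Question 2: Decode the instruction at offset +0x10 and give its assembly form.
movi $8, 7

@+10  little-endian(07 0e) = 0x0e07
  op=0x0e07>>10=0x3 ⇒ movi (RI)
  rd@[9:6]=0x8 ⇒ $8
  imm@[5:0]=0x7 ⇒ 7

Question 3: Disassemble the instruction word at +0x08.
jsr 0

+0x08: 00 10 ⇒ word 0x1000 (little)
  op=0x1000>>10=0x4 ⇒ jsr (J)
  [9:0] imm=0 = 0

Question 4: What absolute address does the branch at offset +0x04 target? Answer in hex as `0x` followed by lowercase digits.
0x06cc

off 0x04: read 04 10 as little → 0x1004
  opcode bits[15:10]=0x4: jsr/J
  imm@[9:0]=0x4 ⇒ 4
  target = base 0x06c2 + off 0x04 + 2 + imm 4 = 0x06cc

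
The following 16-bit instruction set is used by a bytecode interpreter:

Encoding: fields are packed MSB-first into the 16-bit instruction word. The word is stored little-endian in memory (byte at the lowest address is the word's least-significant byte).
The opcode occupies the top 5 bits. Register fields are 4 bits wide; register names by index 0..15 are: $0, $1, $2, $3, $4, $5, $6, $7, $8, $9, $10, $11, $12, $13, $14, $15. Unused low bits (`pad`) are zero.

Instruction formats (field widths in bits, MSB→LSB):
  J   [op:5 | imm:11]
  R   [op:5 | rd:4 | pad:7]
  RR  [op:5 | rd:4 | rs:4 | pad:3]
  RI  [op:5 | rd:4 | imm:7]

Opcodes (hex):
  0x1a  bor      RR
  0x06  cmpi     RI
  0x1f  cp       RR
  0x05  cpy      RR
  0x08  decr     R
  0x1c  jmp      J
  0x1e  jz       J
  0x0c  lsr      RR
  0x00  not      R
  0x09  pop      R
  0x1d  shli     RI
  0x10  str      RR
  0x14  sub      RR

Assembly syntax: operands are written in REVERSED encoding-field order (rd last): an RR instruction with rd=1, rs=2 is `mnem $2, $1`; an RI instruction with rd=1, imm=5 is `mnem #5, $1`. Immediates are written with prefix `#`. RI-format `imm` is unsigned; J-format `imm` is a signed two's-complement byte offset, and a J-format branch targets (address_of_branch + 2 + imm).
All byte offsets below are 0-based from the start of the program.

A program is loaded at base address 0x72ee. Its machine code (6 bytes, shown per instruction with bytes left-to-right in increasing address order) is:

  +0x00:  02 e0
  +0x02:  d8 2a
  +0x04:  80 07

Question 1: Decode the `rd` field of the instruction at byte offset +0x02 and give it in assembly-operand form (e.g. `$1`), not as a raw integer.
$5

[02] d8 2a → 0x2ad8
  top 5b → 0x5 → cpy [RR]
  rd@[10:7]=0x5 ⇒ $5
  rs@[6:3]=0xb ⇒ $11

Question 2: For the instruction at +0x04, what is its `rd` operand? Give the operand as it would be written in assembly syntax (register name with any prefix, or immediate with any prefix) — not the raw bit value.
@+04  little-endian(80 07) = 0x0780
  top 5b → 0x0 → not [R]
  rd: (w>>7)&0xf=0xf → $15

$15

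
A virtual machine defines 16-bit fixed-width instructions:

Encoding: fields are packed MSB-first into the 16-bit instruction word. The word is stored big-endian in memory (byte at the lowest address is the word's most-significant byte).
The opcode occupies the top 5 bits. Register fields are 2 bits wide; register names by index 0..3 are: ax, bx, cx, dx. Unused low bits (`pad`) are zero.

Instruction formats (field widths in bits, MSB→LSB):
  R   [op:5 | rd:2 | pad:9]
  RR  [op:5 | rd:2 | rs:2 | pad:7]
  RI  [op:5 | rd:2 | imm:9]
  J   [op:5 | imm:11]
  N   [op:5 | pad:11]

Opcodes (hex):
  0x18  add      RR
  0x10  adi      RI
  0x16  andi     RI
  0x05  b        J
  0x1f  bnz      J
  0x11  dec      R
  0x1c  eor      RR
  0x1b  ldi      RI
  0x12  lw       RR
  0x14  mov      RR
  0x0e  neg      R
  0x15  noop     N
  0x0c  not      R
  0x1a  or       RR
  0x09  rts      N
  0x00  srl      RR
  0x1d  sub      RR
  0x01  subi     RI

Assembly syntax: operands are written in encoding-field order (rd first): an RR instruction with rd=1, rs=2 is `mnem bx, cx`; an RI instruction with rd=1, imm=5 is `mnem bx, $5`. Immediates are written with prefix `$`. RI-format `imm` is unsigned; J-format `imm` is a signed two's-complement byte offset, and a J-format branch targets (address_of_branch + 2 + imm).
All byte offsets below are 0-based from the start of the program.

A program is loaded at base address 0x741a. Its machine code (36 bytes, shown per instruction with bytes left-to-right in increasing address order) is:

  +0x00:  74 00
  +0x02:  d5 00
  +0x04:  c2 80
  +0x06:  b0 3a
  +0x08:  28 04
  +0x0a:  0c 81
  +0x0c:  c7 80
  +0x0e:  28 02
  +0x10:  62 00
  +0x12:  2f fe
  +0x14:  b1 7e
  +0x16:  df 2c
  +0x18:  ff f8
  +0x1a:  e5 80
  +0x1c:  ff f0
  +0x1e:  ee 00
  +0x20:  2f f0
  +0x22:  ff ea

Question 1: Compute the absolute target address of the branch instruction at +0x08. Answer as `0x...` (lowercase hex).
off 0x08: read 28 04 as big → 0x2804
  opcode bits[15:11]=0x5: b/J
  imm@[10:0]=0x4 ⇒ $4
  target = base 0x741a + off 0x08 + 2 + imm 4 = 0x7428

0x7428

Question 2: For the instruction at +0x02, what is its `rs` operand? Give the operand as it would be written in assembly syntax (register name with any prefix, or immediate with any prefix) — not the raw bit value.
cx

off 0x02: read d5 00 as big → 0xd500
  top 5b → 0x1a → or [RR]
  rd@[10:9]=0x2 ⇒ cx
  rs@[8:7]=0x2 ⇒ cx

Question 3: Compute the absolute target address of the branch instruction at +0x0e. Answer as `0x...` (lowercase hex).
0x742c

off 0x0e: read 28 02 as big → 0x2802
  top 5b → 0x5 → b [J]
  imm: (w>>0)&0x7ff=0x2 → $2
  target = base 0x741a + off 0x0e + 2 + imm 2 = 0x742c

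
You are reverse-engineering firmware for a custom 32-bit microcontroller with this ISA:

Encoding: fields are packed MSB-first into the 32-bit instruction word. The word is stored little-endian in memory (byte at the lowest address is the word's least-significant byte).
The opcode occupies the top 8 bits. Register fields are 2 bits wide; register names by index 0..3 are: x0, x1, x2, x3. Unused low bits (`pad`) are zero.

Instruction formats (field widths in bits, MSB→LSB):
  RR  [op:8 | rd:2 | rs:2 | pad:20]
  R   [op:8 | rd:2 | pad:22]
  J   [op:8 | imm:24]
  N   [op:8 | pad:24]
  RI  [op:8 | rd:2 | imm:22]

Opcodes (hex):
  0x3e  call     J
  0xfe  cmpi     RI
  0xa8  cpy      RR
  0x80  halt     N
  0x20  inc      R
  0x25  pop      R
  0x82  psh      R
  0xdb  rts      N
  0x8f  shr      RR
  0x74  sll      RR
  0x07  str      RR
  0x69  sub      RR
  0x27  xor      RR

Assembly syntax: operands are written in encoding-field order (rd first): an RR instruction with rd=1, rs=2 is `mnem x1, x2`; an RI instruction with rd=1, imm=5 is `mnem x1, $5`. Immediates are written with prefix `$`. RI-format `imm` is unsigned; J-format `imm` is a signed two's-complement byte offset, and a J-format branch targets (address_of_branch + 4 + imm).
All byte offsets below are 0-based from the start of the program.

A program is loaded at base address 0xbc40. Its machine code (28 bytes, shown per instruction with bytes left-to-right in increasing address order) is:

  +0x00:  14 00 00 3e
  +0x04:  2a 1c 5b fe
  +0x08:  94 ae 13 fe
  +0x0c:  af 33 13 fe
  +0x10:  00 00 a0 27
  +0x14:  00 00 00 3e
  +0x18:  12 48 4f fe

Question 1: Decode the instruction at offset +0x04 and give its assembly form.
@+04  little-endian(2a 1c 5b fe) = 0xfe5b1c2a
  opcode bits[31:24]=0xfe: cmpi/RI
  [23:22] rd=1 = x1
  [21:0] imm=1776682 = $1776682

cmpi x1, $1776682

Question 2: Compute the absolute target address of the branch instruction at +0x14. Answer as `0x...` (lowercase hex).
+0x14: 00 00 00 3e ⇒ word 0x3e000000 (little)
  op=0x3e000000>>24=0x3e ⇒ call (J)
  [23:0] imm=0 = $0
  target = base 0xbc40 + off 0x14 + 4 + imm 0 = 0xbc58

0xbc58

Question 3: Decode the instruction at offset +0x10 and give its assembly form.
@+10  little-endian(00 00 a0 27) = 0x27a00000
  top 8b → 0x27 → xor [RR]
  rd@[23:22]=0x2 ⇒ x2
  rs@[21:20]=0x2 ⇒ x2

xor x2, x2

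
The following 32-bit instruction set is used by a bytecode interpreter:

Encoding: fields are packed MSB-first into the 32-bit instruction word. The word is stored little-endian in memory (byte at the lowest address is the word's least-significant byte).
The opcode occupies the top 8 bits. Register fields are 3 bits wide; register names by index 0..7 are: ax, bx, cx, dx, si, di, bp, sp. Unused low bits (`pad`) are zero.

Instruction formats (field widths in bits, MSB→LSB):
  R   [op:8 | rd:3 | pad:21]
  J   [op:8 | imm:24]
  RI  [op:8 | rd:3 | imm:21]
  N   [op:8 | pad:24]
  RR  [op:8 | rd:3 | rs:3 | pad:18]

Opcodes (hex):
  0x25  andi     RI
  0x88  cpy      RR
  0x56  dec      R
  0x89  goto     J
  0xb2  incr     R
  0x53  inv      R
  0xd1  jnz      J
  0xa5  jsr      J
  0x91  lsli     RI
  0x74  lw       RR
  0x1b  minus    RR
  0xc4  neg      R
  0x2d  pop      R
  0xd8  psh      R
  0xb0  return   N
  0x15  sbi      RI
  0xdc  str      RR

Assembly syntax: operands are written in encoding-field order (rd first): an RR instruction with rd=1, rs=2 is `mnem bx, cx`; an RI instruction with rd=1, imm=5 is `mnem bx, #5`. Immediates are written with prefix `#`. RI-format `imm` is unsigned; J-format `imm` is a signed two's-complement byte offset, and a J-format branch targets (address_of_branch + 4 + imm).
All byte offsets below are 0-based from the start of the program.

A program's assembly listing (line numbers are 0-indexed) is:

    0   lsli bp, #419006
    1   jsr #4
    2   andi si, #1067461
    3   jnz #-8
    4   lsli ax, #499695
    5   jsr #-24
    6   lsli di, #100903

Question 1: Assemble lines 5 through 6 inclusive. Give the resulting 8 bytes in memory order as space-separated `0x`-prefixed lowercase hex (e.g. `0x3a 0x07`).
5. jsr fields op=0xa5:8|imm=-24:24 → word a5ffffe8h → e8 ff ff a5
6. lsli fields op=0x91:8|rd=5:3|imm=100903:21 → word 91a18a27h → 27 8a a1 91

0xe8 0xff 0xff 0xa5 0x27 0x8a 0xa1 0x91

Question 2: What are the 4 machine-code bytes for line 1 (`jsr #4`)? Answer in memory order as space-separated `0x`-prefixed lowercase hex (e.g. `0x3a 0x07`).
line 1 (jsr): pack op=0xa5:8|imm=4:24 = 0xa5000004; little→ 04 00 00 a5

0x04 0x00 0x00 0xa5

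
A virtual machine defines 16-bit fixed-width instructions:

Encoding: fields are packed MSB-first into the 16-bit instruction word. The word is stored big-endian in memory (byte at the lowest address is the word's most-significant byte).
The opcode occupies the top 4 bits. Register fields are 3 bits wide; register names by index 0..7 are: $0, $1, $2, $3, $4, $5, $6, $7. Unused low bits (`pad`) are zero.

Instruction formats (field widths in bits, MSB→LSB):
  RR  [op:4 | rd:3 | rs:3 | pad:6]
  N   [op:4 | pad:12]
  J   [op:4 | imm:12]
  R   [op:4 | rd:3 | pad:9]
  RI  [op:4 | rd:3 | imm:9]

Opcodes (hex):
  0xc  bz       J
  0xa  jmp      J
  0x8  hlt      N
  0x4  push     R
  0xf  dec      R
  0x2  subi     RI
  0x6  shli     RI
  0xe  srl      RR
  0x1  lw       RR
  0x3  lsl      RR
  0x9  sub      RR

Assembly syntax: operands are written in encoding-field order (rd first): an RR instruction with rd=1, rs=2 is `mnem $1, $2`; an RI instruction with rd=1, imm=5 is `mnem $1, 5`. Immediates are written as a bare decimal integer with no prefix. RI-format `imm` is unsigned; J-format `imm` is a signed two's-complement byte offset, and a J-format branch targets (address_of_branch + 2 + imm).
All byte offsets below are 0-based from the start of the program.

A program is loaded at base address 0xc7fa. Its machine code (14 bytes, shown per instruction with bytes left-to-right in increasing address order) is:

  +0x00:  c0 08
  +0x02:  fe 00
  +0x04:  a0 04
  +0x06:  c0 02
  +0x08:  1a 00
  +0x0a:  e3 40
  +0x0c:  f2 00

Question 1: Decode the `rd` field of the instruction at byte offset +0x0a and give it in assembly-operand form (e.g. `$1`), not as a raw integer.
+0x0a: e3 40 ⇒ word 0xe340 (big)
  top 4b → 0xe → srl [RR]
  [11:9] rd=1 = $1
  [8:6] rs=5 = $5

$1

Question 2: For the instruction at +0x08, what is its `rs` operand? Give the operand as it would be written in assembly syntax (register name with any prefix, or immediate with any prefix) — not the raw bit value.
+0x08: 1a 00 ⇒ word 0x1a00 (big)
  top 4b → 0x1 → lw [RR]
  rd: (w>>9)&0x7=0x5 → $5
  rs: (w>>6)&0x7=0x0 → $0

$0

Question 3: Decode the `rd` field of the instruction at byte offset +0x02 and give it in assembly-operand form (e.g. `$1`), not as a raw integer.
$7

@+02  big-endian(fe 00) = 0xfe00
  top 4b → 0xf → dec [R]
  [11:9] rd=7 = $7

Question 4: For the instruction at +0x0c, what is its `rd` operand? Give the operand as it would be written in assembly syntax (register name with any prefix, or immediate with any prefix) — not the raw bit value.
$1

+0x0c: f2 00 ⇒ word 0xf200 (big)
  opcode bits[15:12]=0xf: dec/R
  [11:9] rd=1 = $1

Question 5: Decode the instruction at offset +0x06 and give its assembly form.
off 0x06: read c0 02 as big → 0xc002
  opcode bits[15:12]=0xc: bz/J
  [11:0] imm=2 = 2

bz 2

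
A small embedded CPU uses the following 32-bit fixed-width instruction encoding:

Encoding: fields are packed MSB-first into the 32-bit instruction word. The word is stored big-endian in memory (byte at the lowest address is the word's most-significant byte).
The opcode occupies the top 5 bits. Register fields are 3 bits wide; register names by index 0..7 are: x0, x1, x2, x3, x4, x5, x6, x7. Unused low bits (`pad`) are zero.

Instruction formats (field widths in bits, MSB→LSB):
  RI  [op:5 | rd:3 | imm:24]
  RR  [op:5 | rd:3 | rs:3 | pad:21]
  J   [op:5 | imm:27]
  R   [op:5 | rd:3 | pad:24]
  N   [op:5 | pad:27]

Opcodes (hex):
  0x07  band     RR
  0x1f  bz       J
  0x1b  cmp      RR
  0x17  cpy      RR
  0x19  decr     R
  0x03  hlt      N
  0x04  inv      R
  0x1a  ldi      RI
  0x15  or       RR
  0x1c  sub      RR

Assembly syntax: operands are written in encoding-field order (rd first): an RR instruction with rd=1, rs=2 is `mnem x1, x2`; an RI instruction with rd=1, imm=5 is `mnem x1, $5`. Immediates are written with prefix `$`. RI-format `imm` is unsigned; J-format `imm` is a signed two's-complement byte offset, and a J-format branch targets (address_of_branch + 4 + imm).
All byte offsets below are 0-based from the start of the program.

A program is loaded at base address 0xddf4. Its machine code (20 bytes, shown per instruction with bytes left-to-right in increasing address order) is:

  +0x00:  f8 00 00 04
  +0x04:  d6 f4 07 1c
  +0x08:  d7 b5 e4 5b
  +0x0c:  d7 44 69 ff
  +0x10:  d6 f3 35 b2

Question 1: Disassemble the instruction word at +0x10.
+0x10: d6 f3 35 b2 ⇒ word 0xd6f335b2 (big)
  opcode bits[31:27]=0x1a: ldi/RI
  rd: (w>>24)&0x7=0x6 → x6
  imm: (w>>0)&0xffffff=0xf335b2 → $15938994

ldi x6, $15938994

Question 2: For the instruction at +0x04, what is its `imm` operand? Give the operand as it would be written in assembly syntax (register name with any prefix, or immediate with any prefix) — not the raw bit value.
@+04  big-endian(d6 f4 07 1c) = 0xd6f4071c
  opcode bits[31:27]=0x1a: ldi/RI
  rd@[26:24]=0x6 ⇒ x6
  imm@[23:0]=0xf4071c ⇒ $15992604

$15992604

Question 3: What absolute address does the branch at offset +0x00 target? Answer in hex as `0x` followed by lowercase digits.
0xddfc

+0x00: f8 00 00 04 ⇒ word 0xf8000004 (big)
  top 5b → 0x1f → bz [J]
  [26:0] imm=4 = $4
  target = base 0xddf4 + off 0x00 + 4 + imm 4 = 0xddfc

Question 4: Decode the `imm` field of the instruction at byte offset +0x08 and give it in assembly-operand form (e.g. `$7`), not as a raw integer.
$11920475

+0x08: d7 b5 e4 5b ⇒ word 0xd7b5e45b (big)
  op=0xd7b5e45b>>27=0x1a ⇒ ldi (RI)
  rd@[26:24]=0x7 ⇒ x7
  imm@[23:0]=0xb5e45b ⇒ $11920475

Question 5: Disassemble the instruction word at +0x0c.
ldi x7, $4483583

[0c] d7 44 69 ff → 0xd74469ff
  opcode bits[31:27]=0x1a: ldi/RI
  [26:24] rd=7 = x7
  [23:0] imm=4483583 = $4483583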